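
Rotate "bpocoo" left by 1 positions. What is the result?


Input: "bpocoo", rotate left by 1
First 1 characters: "b"
Remaining characters: "pocoo"
Concatenate remaining + first: "pocoo" + "b" = "pocoob"

pocoob


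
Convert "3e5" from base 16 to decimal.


Input: "3e5" in base 16
Positional expansion:
  Digit '3' (value 3) x 16^2 = 768
  Digit 'e' (value 14) x 16^1 = 224
  Digit '5' (value 5) x 16^0 = 5
Sum = 997

997


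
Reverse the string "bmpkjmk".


Input: bmpkjmk
Reading characters right to left:
  Position 6: 'k'
  Position 5: 'm'
  Position 4: 'j'
  Position 3: 'k'
  Position 2: 'p'
  Position 1: 'm'
  Position 0: 'b'
Reversed: kmjkpmb

kmjkpmb


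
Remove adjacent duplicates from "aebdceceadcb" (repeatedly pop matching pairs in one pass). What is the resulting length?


Input: aebdceceadcb
Stack-based adjacent duplicate removal:
  Read 'a': push. Stack: a
  Read 'e': push. Stack: ae
  Read 'b': push. Stack: aeb
  Read 'd': push. Stack: aebd
  Read 'c': push. Stack: aebdc
  Read 'e': push. Stack: aebdce
  Read 'c': push. Stack: aebdcec
  Read 'e': push. Stack: aebdcece
  Read 'a': push. Stack: aebdcecea
  Read 'd': push. Stack: aebdcecead
  Read 'c': push. Stack: aebdceceadc
  Read 'b': push. Stack: aebdceceadcb
Final stack: "aebdceceadcb" (length 12)

12


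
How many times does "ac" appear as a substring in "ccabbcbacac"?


Searching for "ac" in "ccabbcbacac"
Scanning each position:
  Position 0: "cc" => no
  Position 1: "ca" => no
  Position 2: "ab" => no
  Position 3: "bb" => no
  Position 4: "bc" => no
  Position 5: "cb" => no
  Position 6: "ba" => no
  Position 7: "ac" => MATCH
  Position 8: "ca" => no
  Position 9: "ac" => MATCH
Total occurrences: 2

2


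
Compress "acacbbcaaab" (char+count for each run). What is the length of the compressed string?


Input: acacbbcaaab
Runs:
  'a' x 1 => "a1"
  'c' x 1 => "c1"
  'a' x 1 => "a1"
  'c' x 1 => "c1"
  'b' x 2 => "b2"
  'c' x 1 => "c1"
  'a' x 3 => "a3"
  'b' x 1 => "b1"
Compressed: "a1c1a1c1b2c1a3b1"
Compressed length: 16

16


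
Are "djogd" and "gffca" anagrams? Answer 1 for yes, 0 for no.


Strings: "djogd", "gffca"
Sorted first:  ddgjo
Sorted second: acffg
Differ at position 0: 'd' vs 'a' => not anagrams

0


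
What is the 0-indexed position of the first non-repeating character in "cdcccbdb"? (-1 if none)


Input: cdcccbdb
Character frequencies:
  'b': 2
  'c': 4
  'd': 2
Scanning left to right for freq == 1:
  Position 0 ('c'): freq=4, skip
  Position 1 ('d'): freq=2, skip
  Position 2 ('c'): freq=4, skip
  Position 3 ('c'): freq=4, skip
  Position 4 ('c'): freq=4, skip
  Position 5 ('b'): freq=2, skip
  Position 6 ('d'): freq=2, skip
  Position 7 ('b'): freq=2, skip
  No unique character found => answer = -1

-1


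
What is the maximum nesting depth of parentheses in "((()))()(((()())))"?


Input: "((()))()(((()())))"
Tracking depth:
  Position 0 '(': depth becomes 1
  Position 1 '(': depth becomes 2
  Position 2 '(': depth becomes 3
  Position 3 ')': depth becomes 2
  Position 4 ')': depth becomes 1
  Position 5 ')': depth becomes 0
  Position 6 '(': depth becomes 1
  Position 7 ')': depth becomes 0
  Position 8 '(': depth becomes 1
  Position 9 '(': depth becomes 2
  Position 10 '(': depth becomes 3
  Position 11 '(': depth becomes 4
  Position 12 ')': depth becomes 3
  Position 13 '(': depth becomes 4
  Position 14 ')': depth becomes 3
  Position 15 ')': depth becomes 2
  Position 16 ')': depth becomes 1
  Position 17 ')': depth becomes 0
Maximum depth reached: 4

4


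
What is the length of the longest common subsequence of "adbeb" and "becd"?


LCS of "adbeb" and "becd"
DP table:
           b    e    c    d
      0    0    0    0    0
  a   0    0    0    0    0
  d   0    0    0    0    1
  b   0    1    1    1    1
  e   0    1    2    2    2
  b   0    1    2    2    2
LCS length = dp[5][4] = 2

2


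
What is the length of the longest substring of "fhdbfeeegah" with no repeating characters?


Input: "fhdbfeeegah"
Sliding window (track last position of each char):
  Position 0 ('f'): window [0,0] length 1 -- new best
  Position 1 ('h'): window [0,1] length 2 -- new best
  Position 2 ('d'): window [0,2] length 3 -- new best
  Position 3 ('b'): window [0,3] length 4 -- new best
  Position 4 ('f'): repeat (last at 0), move window start to 1
  Position 4 ('f'): window [1,4] length 4
  Position 5 ('e'): window [1,5] length 5 -- new best
  Position 6 ('e'): repeat (last at 5), move window start to 6
  Position 6 ('e'): window [6,6] length 1
  Position 7 ('e'): repeat (last at 6), move window start to 7
  Position 7 ('e'): window [7,7] length 1
  Position 8 ('g'): window [7,8] length 2
  Position 9 ('a'): window [7,9] length 3
  Position 10 ('h'): window [7,10] length 4
Longest substring with no repeats: "hdbfe" with length 5

5


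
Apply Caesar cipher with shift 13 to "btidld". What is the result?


Caesar cipher: shift "btidld" by 13
  'b' (pos 1) + 13 = pos 14 = 'o'
  't' (pos 19) + 13 = pos 6 = 'g'
  'i' (pos 8) + 13 = pos 21 = 'v'
  'd' (pos 3) + 13 = pos 16 = 'q'
  'l' (pos 11) + 13 = pos 24 = 'y'
  'd' (pos 3) + 13 = pos 16 = 'q'
Result: ogvqyq

ogvqyq


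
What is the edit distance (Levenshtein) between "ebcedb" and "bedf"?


Computing edit distance: "ebcedb" -> "bedf"
DP table:
           b    e    d    f
      0    1    2    3    4
  e   1    1    1    2    3
  b   2    1    2    2    3
  c   3    2    2    3    3
  e   4    3    2    3    4
  d   5    4    3    2    3
  b   6    5    4    3    3
Edit distance = dp[6][4] = 3

3


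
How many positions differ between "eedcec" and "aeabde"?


Comparing "eedcec" and "aeabde" position by position:
  Position 0: 'e' vs 'a' => DIFFER
  Position 1: 'e' vs 'e' => same
  Position 2: 'd' vs 'a' => DIFFER
  Position 3: 'c' vs 'b' => DIFFER
  Position 4: 'e' vs 'd' => DIFFER
  Position 5: 'c' vs 'e' => DIFFER
Positions that differ: 5

5


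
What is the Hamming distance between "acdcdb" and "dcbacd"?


Comparing "acdcdb" and "dcbacd" position by position:
  Position 0: 'a' vs 'd' => differ
  Position 1: 'c' vs 'c' => same
  Position 2: 'd' vs 'b' => differ
  Position 3: 'c' vs 'a' => differ
  Position 4: 'd' vs 'c' => differ
  Position 5: 'b' vs 'd' => differ
Total differences (Hamming distance): 5

5


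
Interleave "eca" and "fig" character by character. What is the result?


Interleaving "eca" and "fig":
  Position 0: 'e' from first, 'f' from second => "ef"
  Position 1: 'c' from first, 'i' from second => "ci"
  Position 2: 'a' from first, 'g' from second => "ag"
Result: efciag

efciag


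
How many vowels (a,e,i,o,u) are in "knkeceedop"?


Input: knkeceedop
Checking each character:
  'k' at position 0: consonant
  'n' at position 1: consonant
  'k' at position 2: consonant
  'e' at position 3: vowel (running total: 1)
  'c' at position 4: consonant
  'e' at position 5: vowel (running total: 2)
  'e' at position 6: vowel (running total: 3)
  'd' at position 7: consonant
  'o' at position 8: vowel (running total: 4)
  'p' at position 9: consonant
Total vowels: 4

4


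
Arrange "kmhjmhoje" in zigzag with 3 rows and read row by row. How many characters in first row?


Zigzag "kmhjmhoje" into 3 rows:
Placing characters:
  'k' => row 0
  'm' => row 1
  'h' => row 2
  'j' => row 1
  'm' => row 0
  'h' => row 1
  'o' => row 2
  'j' => row 1
  'e' => row 0
Rows:
  Row 0: "kme"
  Row 1: "mjhj"
  Row 2: "ho"
First row length: 3

3


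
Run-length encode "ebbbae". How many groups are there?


Input: ebbbae
Scanning for consecutive runs:
  Group 1: 'e' x 1 (positions 0-0)
  Group 2: 'b' x 3 (positions 1-3)
  Group 3: 'a' x 1 (positions 4-4)
  Group 4: 'e' x 1 (positions 5-5)
Total groups: 4

4


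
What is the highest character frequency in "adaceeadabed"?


Input: adaceeadabed
Character counts:
  'a': 4
  'b': 1
  'c': 1
  'd': 3
  'e': 3
Maximum frequency: 4

4


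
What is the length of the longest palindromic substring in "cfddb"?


Input: "cfddb"
Checking substrings for palindromes:
  [2:4] "dd" (len 2) => palindrome
Longest palindromic substring: "dd" with length 2

2


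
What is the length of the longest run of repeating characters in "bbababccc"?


Input: "bbababccc"
Scanning for longest run:
  Position 1 ('b'): continues run of 'b', length=2
  Position 2 ('a'): new char, reset run to 1
  Position 3 ('b'): new char, reset run to 1
  Position 4 ('a'): new char, reset run to 1
  Position 5 ('b'): new char, reset run to 1
  Position 6 ('c'): new char, reset run to 1
  Position 7 ('c'): continues run of 'c', length=2
  Position 8 ('c'): continues run of 'c', length=3
Longest run: 'c' with length 3

3


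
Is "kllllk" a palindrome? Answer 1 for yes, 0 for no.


Input: kllllk
Reversed: kllllk
  Compare pos 0 ('k') with pos 5 ('k'): match
  Compare pos 1 ('l') with pos 4 ('l'): match
  Compare pos 2 ('l') with pos 3 ('l'): match
Result: palindrome

1


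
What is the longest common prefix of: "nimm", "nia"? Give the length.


Words: nimm, nia
  Position 0: all 'n' => match
  Position 1: all 'i' => match
  Position 2: ('m', 'a') => mismatch, stop
LCP = "ni" (length 2)

2


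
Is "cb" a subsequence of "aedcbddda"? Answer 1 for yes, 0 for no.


Check if "cb" is a subsequence of "aedcbddda"
Greedy scan:
  Position 0 ('a'): no match needed
  Position 1 ('e'): no match needed
  Position 2 ('d'): no match needed
  Position 3 ('c'): matches sub[0] = 'c'
  Position 4 ('b'): matches sub[1] = 'b'
  Position 5 ('d'): no match needed
  Position 6 ('d'): no match needed
  Position 7 ('d'): no match needed
  Position 8 ('a'): no match needed
All 2 characters matched => is a subsequence

1


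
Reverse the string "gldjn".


Input: gldjn
Reading characters right to left:
  Position 4: 'n'
  Position 3: 'j'
  Position 2: 'd'
  Position 1: 'l'
  Position 0: 'g'
Reversed: njdlg

njdlg


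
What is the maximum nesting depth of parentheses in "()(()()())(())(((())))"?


Input: "()(()()())(())(((())))"
Tracking depth:
  Position 0 '(': depth becomes 1
  Position 1 ')': depth becomes 0
  Position 2 '(': depth becomes 1
  Position 3 '(': depth becomes 2
  Position 4 ')': depth becomes 1
  Position 5 '(': depth becomes 2
  Position 6 ')': depth becomes 1
  Position 7 '(': depth becomes 2
  Position 8 ')': depth becomes 1
  Position 9 ')': depth becomes 0
  Position 10 '(': depth becomes 1
  Position 11 '(': depth becomes 2
  Position 12 ')': depth becomes 1
  Position 13 ')': depth becomes 0
  Position 14 '(': depth becomes 1
  Position 15 '(': depth becomes 2
  Position 16 '(': depth becomes 3
  Position 17 '(': depth becomes 4
  Position 18 ')': depth becomes 3
  Position 19 ')': depth becomes 2
  Position 20 ')': depth becomes 1
  Position 21 ')': depth becomes 0
Maximum depth reached: 4

4


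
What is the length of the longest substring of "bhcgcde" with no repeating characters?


Input: "bhcgcde"
Sliding window (track last position of each char):
  Position 0 ('b'): window [0,0] length 1 -- new best
  Position 1 ('h'): window [0,1] length 2 -- new best
  Position 2 ('c'): window [0,2] length 3 -- new best
  Position 3 ('g'): window [0,3] length 4 -- new best
  Position 4 ('c'): repeat (last at 2), move window start to 3
  Position 4 ('c'): window [3,4] length 2
  Position 5 ('d'): window [3,5] length 3
  Position 6 ('e'): window [3,6] length 4
Longest substring with no repeats: "bhcg" with length 4

4


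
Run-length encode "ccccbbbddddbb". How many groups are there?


Input: ccccbbbddddbb
Scanning for consecutive runs:
  Group 1: 'c' x 4 (positions 0-3)
  Group 2: 'b' x 3 (positions 4-6)
  Group 3: 'd' x 4 (positions 7-10)
  Group 4: 'b' x 2 (positions 11-12)
Total groups: 4

4


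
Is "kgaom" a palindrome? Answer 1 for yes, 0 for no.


Input: kgaom
Reversed: moagk
  Compare pos 0 ('k') with pos 4 ('m'): MISMATCH
  Compare pos 1 ('g') with pos 3 ('o'): MISMATCH
Result: not a palindrome

0


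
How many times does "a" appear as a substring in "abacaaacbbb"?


Searching for "a" in "abacaaacbbb"
Scanning each position:
  Position 0: "a" => MATCH
  Position 1: "b" => no
  Position 2: "a" => MATCH
  Position 3: "c" => no
  Position 4: "a" => MATCH
  Position 5: "a" => MATCH
  Position 6: "a" => MATCH
  Position 7: "c" => no
  Position 8: "b" => no
  Position 9: "b" => no
  Position 10: "b" => no
Total occurrences: 5

5


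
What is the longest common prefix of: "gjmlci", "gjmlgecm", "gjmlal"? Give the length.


Words: gjmlci, gjmlgecm, gjmlal
  Position 0: all 'g' => match
  Position 1: all 'j' => match
  Position 2: all 'm' => match
  Position 3: all 'l' => match
  Position 4: ('c', 'g', 'a') => mismatch, stop
LCP = "gjml" (length 4)

4


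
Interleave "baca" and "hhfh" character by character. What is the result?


Interleaving "baca" and "hhfh":
  Position 0: 'b' from first, 'h' from second => "bh"
  Position 1: 'a' from first, 'h' from second => "ah"
  Position 2: 'c' from first, 'f' from second => "cf"
  Position 3: 'a' from first, 'h' from second => "ah"
Result: bhahcfah

bhahcfah


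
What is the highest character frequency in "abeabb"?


Input: abeabb
Character counts:
  'a': 2
  'b': 3
  'e': 1
Maximum frequency: 3

3


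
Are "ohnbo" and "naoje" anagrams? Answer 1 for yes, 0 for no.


Strings: "ohnbo", "naoje"
Sorted first:  bhnoo
Sorted second: aejno
Differ at position 0: 'b' vs 'a' => not anagrams

0


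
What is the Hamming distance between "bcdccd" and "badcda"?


Comparing "bcdccd" and "badcda" position by position:
  Position 0: 'b' vs 'b' => same
  Position 1: 'c' vs 'a' => differ
  Position 2: 'd' vs 'd' => same
  Position 3: 'c' vs 'c' => same
  Position 4: 'c' vs 'd' => differ
  Position 5: 'd' vs 'a' => differ
Total differences (Hamming distance): 3

3


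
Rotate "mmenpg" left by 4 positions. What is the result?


Input: "mmenpg", rotate left by 4
First 4 characters: "mmen"
Remaining characters: "pg"
Concatenate remaining + first: "pg" + "mmen" = "pgmmen"

pgmmen


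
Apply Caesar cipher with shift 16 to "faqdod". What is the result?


Caesar cipher: shift "faqdod" by 16
  'f' (pos 5) + 16 = pos 21 = 'v'
  'a' (pos 0) + 16 = pos 16 = 'q'
  'q' (pos 16) + 16 = pos 6 = 'g'
  'd' (pos 3) + 16 = pos 19 = 't'
  'o' (pos 14) + 16 = pos 4 = 'e'
  'd' (pos 3) + 16 = pos 19 = 't'
Result: vqgtet

vqgtet


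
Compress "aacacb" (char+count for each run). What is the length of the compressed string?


Input: aacacb
Runs:
  'a' x 2 => "a2"
  'c' x 1 => "c1"
  'a' x 1 => "a1"
  'c' x 1 => "c1"
  'b' x 1 => "b1"
Compressed: "a2c1a1c1b1"
Compressed length: 10

10


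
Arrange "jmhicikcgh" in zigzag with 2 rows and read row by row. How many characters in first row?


Zigzag "jmhicikcgh" into 2 rows:
Placing characters:
  'j' => row 0
  'm' => row 1
  'h' => row 0
  'i' => row 1
  'c' => row 0
  'i' => row 1
  'k' => row 0
  'c' => row 1
  'g' => row 0
  'h' => row 1
Rows:
  Row 0: "jhckg"
  Row 1: "miich"
First row length: 5

5


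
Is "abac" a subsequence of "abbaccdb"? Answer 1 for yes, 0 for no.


Check if "abac" is a subsequence of "abbaccdb"
Greedy scan:
  Position 0 ('a'): matches sub[0] = 'a'
  Position 1 ('b'): matches sub[1] = 'b'
  Position 2 ('b'): no match needed
  Position 3 ('a'): matches sub[2] = 'a'
  Position 4 ('c'): matches sub[3] = 'c'
  Position 5 ('c'): no match needed
  Position 6 ('d'): no match needed
  Position 7 ('b'): no match needed
All 4 characters matched => is a subsequence

1


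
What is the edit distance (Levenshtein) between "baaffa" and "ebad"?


Computing edit distance: "baaffa" -> "ebad"
DP table:
           e    b    a    d
      0    1    2    3    4
  b   1    1    1    2    3
  a   2    2    2    1    2
  a   3    3    3    2    2
  f   4    4    4    3    3
  f   5    5    5    4    4
  a   6    6    6    5    5
Edit distance = dp[6][4] = 5

5


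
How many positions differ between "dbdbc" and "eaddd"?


Comparing "dbdbc" and "eaddd" position by position:
  Position 0: 'd' vs 'e' => DIFFER
  Position 1: 'b' vs 'a' => DIFFER
  Position 2: 'd' vs 'd' => same
  Position 3: 'b' vs 'd' => DIFFER
  Position 4: 'c' vs 'd' => DIFFER
Positions that differ: 4

4


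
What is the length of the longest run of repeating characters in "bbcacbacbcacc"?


Input: "bbcacbacbcacc"
Scanning for longest run:
  Position 1 ('b'): continues run of 'b', length=2
  Position 2 ('c'): new char, reset run to 1
  Position 3 ('a'): new char, reset run to 1
  Position 4 ('c'): new char, reset run to 1
  Position 5 ('b'): new char, reset run to 1
  Position 6 ('a'): new char, reset run to 1
  Position 7 ('c'): new char, reset run to 1
  Position 8 ('b'): new char, reset run to 1
  Position 9 ('c'): new char, reset run to 1
  Position 10 ('a'): new char, reset run to 1
  Position 11 ('c'): new char, reset run to 1
  Position 12 ('c'): continues run of 'c', length=2
Longest run: 'b' with length 2

2


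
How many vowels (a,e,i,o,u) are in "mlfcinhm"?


Input: mlfcinhm
Checking each character:
  'm' at position 0: consonant
  'l' at position 1: consonant
  'f' at position 2: consonant
  'c' at position 3: consonant
  'i' at position 4: vowel (running total: 1)
  'n' at position 5: consonant
  'h' at position 6: consonant
  'm' at position 7: consonant
Total vowels: 1

1


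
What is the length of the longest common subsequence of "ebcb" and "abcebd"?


LCS of "ebcb" and "abcebd"
DP table:
           a    b    c    e    b    d
      0    0    0    0    0    0    0
  e   0    0    0    0    1    1    1
  b   0    0    1    1    1    2    2
  c   0    0    1    2    2    2    2
  b   0    0    1    2    2    3    3
LCS length = dp[4][6] = 3

3


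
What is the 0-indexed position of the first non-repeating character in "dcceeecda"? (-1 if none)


Input: dcceeecda
Character frequencies:
  'a': 1
  'c': 3
  'd': 2
  'e': 3
Scanning left to right for freq == 1:
  Position 0 ('d'): freq=2, skip
  Position 1 ('c'): freq=3, skip
  Position 2 ('c'): freq=3, skip
  Position 3 ('e'): freq=3, skip
  Position 4 ('e'): freq=3, skip
  Position 5 ('e'): freq=3, skip
  Position 6 ('c'): freq=3, skip
  Position 7 ('d'): freq=2, skip
  Position 8 ('a'): unique! => answer = 8

8


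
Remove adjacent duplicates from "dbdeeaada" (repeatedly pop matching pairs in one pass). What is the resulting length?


Input: dbdeeaada
Stack-based adjacent duplicate removal:
  Read 'd': push. Stack: d
  Read 'b': push. Stack: db
  Read 'd': push. Stack: dbd
  Read 'e': push. Stack: dbde
  Read 'e': matches stack top 'e' => pop. Stack: dbd
  Read 'a': push. Stack: dbda
  Read 'a': matches stack top 'a' => pop. Stack: dbd
  Read 'd': matches stack top 'd' => pop. Stack: db
  Read 'a': push. Stack: dba
Final stack: "dba" (length 3)

3


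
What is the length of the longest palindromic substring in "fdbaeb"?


Input: "fdbaeb"
Checking substrings for palindromes:
  No multi-char palindromic substrings found
Longest palindromic substring: "f" with length 1

1


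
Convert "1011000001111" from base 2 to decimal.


Input: "1011000001111" in base 2
Positional expansion:
  Digit '1' (value 1) x 2^12 = 4096
  Digit '0' (value 0) x 2^11 = 0
  Digit '1' (value 1) x 2^10 = 1024
  Digit '1' (value 1) x 2^9 = 512
  Digit '0' (value 0) x 2^8 = 0
  Digit '0' (value 0) x 2^7 = 0
  Digit '0' (value 0) x 2^6 = 0
  Digit '0' (value 0) x 2^5 = 0
  Digit '0' (value 0) x 2^4 = 0
  Digit '1' (value 1) x 2^3 = 8
  Digit '1' (value 1) x 2^2 = 4
  Digit '1' (value 1) x 2^1 = 2
  Digit '1' (value 1) x 2^0 = 1
Sum = 5647

5647


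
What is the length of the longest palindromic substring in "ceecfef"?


Input: "ceecfef"
Checking substrings for palindromes:
  [0:4] "ceec" (len 4) => palindrome
  [4:7] "fef" (len 3) => palindrome
  [1:3] "ee" (len 2) => palindrome
Longest palindromic substring: "ceec" with length 4

4


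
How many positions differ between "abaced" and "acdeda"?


Comparing "abaced" and "acdeda" position by position:
  Position 0: 'a' vs 'a' => same
  Position 1: 'b' vs 'c' => DIFFER
  Position 2: 'a' vs 'd' => DIFFER
  Position 3: 'c' vs 'e' => DIFFER
  Position 4: 'e' vs 'd' => DIFFER
  Position 5: 'd' vs 'a' => DIFFER
Positions that differ: 5

5


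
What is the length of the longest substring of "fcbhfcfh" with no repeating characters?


Input: "fcbhfcfh"
Sliding window (track last position of each char):
  Position 0 ('f'): window [0,0] length 1 -- new best
  Position 1 ('c'): window [0,1] length 2 -- new best
  Position 2 ('b'): window [0,2] length 3 -- new best
  Position 3 ('h'): window [0,3] length 4 -- new best
  Position 4 ('f'): repeat (last at 0), move window start to 1
  Position 4 ('f'): window [1,4] length 4
  Position 5 ('c'): repeat (last at 1), move window start to 2
  Position 5 ('c'): window [2,5] length 4
  Position 6 ('f'): repeat (last at 4), move window start to 5
  Position 6 ('f'): window [5,6] length 2
  Position 7 ('h'): window [5,7] length 3
Longest substring with no repeats: "fcbh" with length 4

4


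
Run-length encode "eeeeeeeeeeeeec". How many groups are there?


Input: eeeeeeeeeeeeec
Scanning for consecutive runs:
  Group 1: 'e' x 13 (positions 0-12)
  Group 2: 'c' x 1 (positions 13-13)
Total groups: 2

2


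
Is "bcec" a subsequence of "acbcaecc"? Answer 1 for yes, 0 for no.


Check if "bcec" is a subsequence of "acbcaecc"
Greedy scan:
  Position 0 ('a'): no match needed
  Position 1 ('c'): no match needed
  Position 2 ('b'): matches sub[0] = 'b'
  Position 3 ('c'): matches sub[1] = 'c'
  Position 4 ('a'): no match needed
  Position 5 ('e'): matches sub[2] = 'e'
  Position 6 ('c'): matches sub[3] = 'c'
  Position 7 ('c'): no match needed
All 4 characters matched => is a subsequence

1


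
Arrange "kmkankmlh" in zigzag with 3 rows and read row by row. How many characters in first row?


Zigzag "kmkankmlh" into 3 rows:
Placing characters:
  'k' => row 0
  'm' => row 1
  'k' => row 2
  'a' => row 1
  'n' => row 0
  'k' => row 1
  'm' => row 2
  'l' => row 1
  'h' => row 0
Rows:
  Row 0: "knh"
  Row 1: "makl"
  Row 2: "km"
First row length: 3

3


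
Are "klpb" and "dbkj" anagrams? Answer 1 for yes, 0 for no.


Strings: "klpb", "dbkj"
Sorted first:  bklp
Sorted second: bdjk
Differ at position 1: 'k' vs 'd' => not anagrams

0


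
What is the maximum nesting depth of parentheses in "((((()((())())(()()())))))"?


Input: "((((()((())())(()()())))))"
Tracking depth:
  Position 0 '(': depth becomes 1
  Position 1 '(': depth becomes 2
  Position 2 '(': depth becomes 3
  Position 3 '(': depth becomes 4
  Position 4 '(': depth becomes 5
  Position 5 ')': depth becomes 4
  Position 6 '(': depth becomes 5
  Position 7 '(': depth becomes 6
  Position 8 '(': depth becomes 7
  Position 9 ')': depth becomes 6
  Position 10 ')': depth becomes 5
  Position 11 '(': depth becomes 6
  Position 12 ')': depth becomes 5
  Position 13 ')': depth becomes 4
  Position 14 '(': depth becomes 5
  Position 15 '(': depth becomes 6
  Position 16 ')': depth becomes 5
  Position 17 '(': depth becomes 6
  Position 18 ')': depth becomes 5
  Position 19 '(': depth becomes 6
  Position 20 ')': depth becomes 5
  Position 21 ')': depth becomes 4
  Position 22 ')': depth becomes 3
  Position 23 ')': depth becomes 2
  Position 24 ')': depth becomes 1
  Position 25 ')': depth becomes 0
Maximum depth reached: 7

7


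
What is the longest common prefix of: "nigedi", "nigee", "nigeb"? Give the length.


Words: nigedi, nigee, nigeb
  Position 0: all 'n' => match
  Position 1: all 'i' => match
  Position 2: all 'g' => match
  Position 3: all 'e' => match
  Position 4: ('d', 'e', 'b') => mismatch, stop
LCP = "nige" (length 4)

4


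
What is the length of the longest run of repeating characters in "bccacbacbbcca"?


Input: "bccacbacbbcca"
Scanning for longest run:
  Position 1 ('c'): new char, reset run to 1
  Position 2 ('c'): continues run of 'c', length=2
  Position 3 ('a'): new char, reset run to 1
  Position 4 ('c'): new char, reset run to 1
  Position 5 ('b'): new char, reset run to 1
  Position 6 ('a'): new char, reset run to 1
  Position 7 ('c'): new char, reset run to 1
  Position 8 ('b'): new char, reset run to 1
  Position 9 ('b'): continues run of 'b', length=2
  Position 10 ('c'): new char, reset run to 1
  Position 11 ('c'): continues run of 'c', length=2
  Position 12 ('a'): new char, reset run to 1
Longest run: 'c' with length 2

2


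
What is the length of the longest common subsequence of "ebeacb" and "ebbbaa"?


LCS of "ebeacb" and "ebbbaa"
DP table:
           e    b    b    b    a    a
      0    0    0    0    0    0    0
  e   0    1    1    1    1    1    1
  b   0    1    2    2    2    2    2
  e   0    1    2    2    2    2    2
  a   0    1    2    2    2    3    3
  c   0    1    2    2    2    3    3
  b   0    1    2    3    3    3    3
LCS length = dp[6][6] = 3

3


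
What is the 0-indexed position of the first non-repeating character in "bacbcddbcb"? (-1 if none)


Input: bacbcddbcb
Character frequencies:
  'a': 1
  'b': 4
  'c': 3
  'd': 2
Scanning left to right for freq == 1:
  Position 0 ('b'): freq=4, skip
  Position 1 ('a'): unique! => answer = 1

1


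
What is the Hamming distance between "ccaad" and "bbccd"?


Comparing "ccaad" and "bbccd" position by position:
  Position 0: 'c' vs 'b' => differ
  Position 1: 'c' vs 'b' => differ
  Position 2: 'a' vs 'c' => differ
  Position 3: 'a' vs 'c' => differ
  Position 4: 'd' vs 'd' => same
Total differences (Hamming distance): 4

4


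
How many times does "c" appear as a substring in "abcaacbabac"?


Searching for "c" in "abcaacbabac"
Scanning each position:
  Position 0: "a" => no
  Position 1: "b" => no
  Position 2: "c" => MATCH
  Position 3: "a" => no
  Position 4: "a" => no
  Position 5: "c" => MATCH
  Position 6: "b" => no
  Position 7: "a" => no
  Position 8: "b" => no
  Position 9: "a" => no
  Position 10: "c" => MATCH
Total occurrences: 3

3


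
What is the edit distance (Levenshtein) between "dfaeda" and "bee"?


Computing edit distance: "dfaeda" -> "bee"
DP table:
           b    e    e
      0    1    2    3
  d   1    1    2    3
  f   2    2    2    3
  a   3    3    3    3
  e   4    4    3    3
  d   5    5    4    4
  a   6    6    5    5
Edit distance = dp[6][3] = 5

5


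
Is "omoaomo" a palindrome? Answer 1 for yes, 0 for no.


Input: omoaomo
Reversed: omoaomo
  Compare pos 0 ('o') with pos 6 ('o'): match
  Compare pos 1 ('m') with pos 5 ('m'): match
  Compare pos 2 ('o') with pos 4 ('o'): match
Result: palindrome

1


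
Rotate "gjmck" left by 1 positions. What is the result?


Input: "gjmck", rotate left by 1
First 1 characters: "g"
Remaining characters: "jmck"
Concatenate remaining + first: "jmck" + "g" = "jmckg"

jmckg


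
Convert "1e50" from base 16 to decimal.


Input: "1e50" in base 16
Positional expansion:
  Digit '1' (value 1) x 16^3 = 4096
  Digit 'e' (value 14) x 16^2 = 3584
  Digit '5' (value 5) x 16^1 = 80
  Digit '0' (value 0) x 16^0 = 0
Sum = 7760

7760


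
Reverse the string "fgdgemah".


Input: fgdgemah
Reading characters right to left:
  Position 7: 'h'
  Position 6: 'a'
  Position 5: 'm'
  Position 4: 'e'
  Position 3: 'g'
  Position 2: 'd'
  Position 1: 'g'
  Position 0: 'f'
Reversed: hamegdgf

hamegdgf


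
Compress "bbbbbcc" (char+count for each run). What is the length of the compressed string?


Input: bbbbbcc
Runs:
  'b' x 5 => "b5"
  'c' x 2 => "c2"
Compressed: "b5c2"
Compressed length: 4

4


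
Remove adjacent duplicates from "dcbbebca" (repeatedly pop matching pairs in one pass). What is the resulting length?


Input: dcbbebca
Stack-based adjacent duplicate removal:
  Read 'd': push. Stack: d
  Read 'c': push. Stack: dc
  Read 'b': push. Stack: dcb
  Read 'b': matches stack top 'b' => pop. Stack: dc
  Read 'e': push. Stack: dce
  Read 'b': push. Stack: dceb
  Read 'c': push. Stack: dcebc
  Read 'a': push. Stack: dcebca
Final stack: "dcebca" (length 6)

6


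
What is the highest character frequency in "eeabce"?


Input: eeabce
Character counts:
  'a': 1
  'b': 1
  'c': 1
  'e': 3
Maximum frequency: 3

3


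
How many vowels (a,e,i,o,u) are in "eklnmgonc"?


Input: eklnmgonc
Checking each character:
  'e' at position 0: vowel (running total: 1)
  'k' at position 1: consonant
  'l' at position 2: consonant
  'n' at position 3: consonant
  'm' at position 4: consonant
  'g' at position 5: consonant
  'o' at position 6: vowel (running total: 2)
  'n' at position 7: consonant
  'c' at position 8: consonant
Total vowels: 2

2


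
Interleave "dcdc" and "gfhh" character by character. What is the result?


Interleaving "dcdc" and "gfhh":
  Position 0: 'd' from first, 'g' from second => "dg"
  Position 1: 'c' from first, 'f' from second => "cf"
  Position 2: 'd' from first, 'h' from second => "dh"
  Position 3: 'c' from first, 'h' from second => "ch"
Result: dgcfdhch

dgcfdhch


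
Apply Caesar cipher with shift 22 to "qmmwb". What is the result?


Caesar cipher: shift "qmmwb" by 22
  'q' (pos 16) + 22 = pos 12 = 'm'
  'm' (pos 12) + 22 = pos 8 = 'i'
  'm' (pos 12) + 22 = pos 8 = 'i'
  'w' (pos 22) + 22 = pos 18 = 's'
  'b' (pos 1) + 22 = pos 23 = 'x'
Result: miisx

miisx


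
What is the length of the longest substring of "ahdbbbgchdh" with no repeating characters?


Input: "ahdbbbgchdh"
Sliding window (track last position of each char):
  Position 0 ('a'): window [0,0] length 1 -- new best
  Position 1 ('h'): window [0,1] length 2 -- new best
  Position 2 ('d'): window [0,2] length 3 -- new best
  Position 3 ('b'): window [0,3] length 4 -- new best
  Position 4 ('b'): repeat (last at 3), move window start to 4
  Position 4 ('b'): window [4,4] length 1
  Position 5 ('b'): repeat (last at 4), move window start to 5
  Position 5 ('b'): window [5,5] length 1
  Position 6 ('g'): window [5,6] length 2
  Position 7 ('c'): window [5,7] length 3
  Position 8 ('h'): window [5,8] length 4
  Position 9 ('d'): window [5,9] length 5 -- new best
  Position 10 ('h'): repeat (last at 8), move window start to 9
  Position 10 ('h'): window [9,10] length 2
Longest substring with no repeats: "bgchd" with length 5

5


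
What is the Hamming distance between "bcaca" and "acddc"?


Comparing "bcaca" and "acddc" position by position:
  Position 0: 'b' vs 'a' => differ
  Position 1: 'c' vs 'c' => same
  Position 2: 'a' vs 'd' => differ
  Position 3: 'c' vs 'd' => differ
  Position 4: 'a' vs 'c' => differ
Total differences (Hamming distance): 4

4


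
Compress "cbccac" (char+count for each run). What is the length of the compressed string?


Input: cbccac
Runs:
  'c' x 1 => "c1"
  'b' x 1 => "b1"
  'c' x 2 => "c2"
  'a' x 1 => "a1"
  'c' x 1 => "c1"
Compressed: "c1b1c2a1c1"
Compressed length: 10

10


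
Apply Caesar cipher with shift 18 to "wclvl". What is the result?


Caesar cipher: shift "wclvl" by 18
  'w' (pos 22) + 18 = pos 14 = 'o'
  'c' (pos 2) + 18 = pos 20 = 'u'
  'l' (pos 11) + 18 = pos 3 = 'd'
  'v' (pos 21) + 18 = pos 13 = 'n'
  'l' (pos 11) + 18 = pos 3 = 'd'
Result: oudnd

oudnd


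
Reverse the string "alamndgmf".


Input: alamndgmf
Reading characters right to left:
  Position 8: 'f'
  Position 7: 'm'
  Position 6: 'g'
  Position 5: 'd'
  Position 4: 'n'
  Position 3: 'm'
  Position 2: 'a'
  Position 1: 'l'
  Position 0: 'a'
Reversed: fmgdnmala

fmgdnmala


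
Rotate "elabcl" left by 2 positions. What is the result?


Input: "elabcl", rotate left by 2
First 2 characters: "el"
Remaining characters: "abcl"
Concatenate remaining + first: "abcl" + "el" = "abclel"

abclel


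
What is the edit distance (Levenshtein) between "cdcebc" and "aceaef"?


Computing edit distance: "cdcebc" -> "aceaef"
DP table:
           a    c    e    a    e    f
      0    1    2    3    4    5    6
  c   1    1    1    2    3    4    5
  d   2    2    2    2    3    4    5
  c   3    3    2    3    3    4    5
  e   4    4    3    2    3    3    4
  b   5    5    4    3    3    4    4
  c   6    6    5    4    4    4    5
Edit distance = dp[6][6] = 5

5


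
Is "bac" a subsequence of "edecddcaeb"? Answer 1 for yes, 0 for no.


Check if "bac" is a subsequence of "edecddcaeb"
Greedy scan:
  Position 0 ('e'): no match needed
  Position 1 ('d'): no match needed
  Position 2 ('e'): no match needed
  Position 3 ('c'): no match needed
  Position 4 ('d'): no match needed
  Position 5 ('d'): no match needed
  Position 6 ('c'): no match needed
  Position 7 ('a'): no match needed
  Position 8 ('e'): no match needed
  Position 9 ('b'): matches sub[0] = 'b'
Only matched 1/3 characters => not a subsequence

0


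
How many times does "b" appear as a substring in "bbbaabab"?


Searching for "b" in "bbbaabab"
Scanning each position:
  Position 0: "b" => MATCH
  Position 1: "b" => MATCH
  Position 2: "b" => MATCH
  Position 3: "a" => no
  Position 4: "a" => no
  Position 5: "b" => MATCH
  Position 6: "a" => no
  Position 7: "b" => MATCH
Total occurrences: 5

5


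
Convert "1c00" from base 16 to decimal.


Input: "1c00" in base 16
Positional expansion:
  Digit '1' (value 1) x 16^3 = 4096
  Digit 'c' (value 12) x 16^2 = 3072
  Digit '0' (value 0) x 16^1 = 0
  Digit '0' (value 0) x 16^0 = 0
Sum = 7168

7168


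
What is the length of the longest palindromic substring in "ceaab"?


Input: "ceaab"
Checking substrings for palindromes:
  [2:4] "aa" (len 2) => palindrome
Longest palindromic substring: "aa" with length 2

2


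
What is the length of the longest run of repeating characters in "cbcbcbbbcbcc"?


Input: "cbcbcbbbcbcc"
Scanning for longest run:
  Position 1 ('b'): new char, reset run to 1
  Position 2 ('c'): new char, reset run to 1
  Position 3 ('b'): new char, reset run to 1
  Position 4 ('c'): new char, reset run to 1
  Position 5 ('b'): new char, reset run to 1
  Position 6 ('b'): continues run of 'b', length=2
  Position 7 ('b'): continues run of 'b', length=3
  Position 8 ('c'): new char, reset run to 1
  Position 9 ('b'): new char, reset run to 1
  Position 10 ('c'): new char, reset run to 1
  Position 11 ('c'): continues run of 'c', length=2
Longest run: 'b' with length 3

3


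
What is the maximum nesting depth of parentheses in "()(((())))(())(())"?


Input: "()(((())))(())(())"
Tracking depth:
  Position 0 '(': depth becomes 1
  Position 1 ')': depth becomes 0
  Position 2 '(': depth becomes 1
  Position 3 '(': depth becomes 2
  Position 4 '(': depth becomes 3
  Position 5 '(': depth becomes 4
  Position 6 ')': depth becomes 3
  Position 7 ')': depth becomes 2
  Position 8 ')': depth becomes 1
  Position 9 ')': depth becomes 0
  Position 10 '(': depth becomes 1
  Position 11 '(': depth becomes 2
  Position 12 ')': depth becomes 1
  Position 13 ')': depth becomes 0
  Position 14 '(': depth becomes 1
  Position 15 '(': depth becomes 2
  Position 16 ')': depth becomes 1
  Position 17 ')': depth becomes 0
Maximum depth reached: 4

4


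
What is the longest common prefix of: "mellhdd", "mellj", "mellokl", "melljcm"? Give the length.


Words: mellhdd, mellj, mellokl, melljcm
  Position 0: all 'm' => match
  Position 1: all 'e' => match
  Position 2: all 'l' => match
  Position 3: all 'l' => match
  Position 4: ('h', 'j', 'o', 'j') => mismatch, stop
LCP = "mell" (length 4)

4


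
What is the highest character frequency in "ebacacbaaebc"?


Input: ebacacbaaebc
Character counts:
  'a': 4
  'b': 3
  'c': 3
  'e': 2
Maximum frequency: 4

4


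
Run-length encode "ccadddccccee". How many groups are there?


Input: ccadddccccee
Scanning for consecutive runs:
  Group 1: 'c' x 2 (positions 0-1)
  Group 2: 'a' x 1 (positions 2-2)
  Group 3: 'd' x 3 (positions 3-5)
  Group 4: 'c' x 4 (positions 6-9)
  Group 5: 'e' x 2 (positions 10-11)
Total groups: 5

5


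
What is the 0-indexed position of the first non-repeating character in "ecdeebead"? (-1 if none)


Input: ecdeebead
Character frequencies:
  'a': 1
  'b': 1
  'c': 1
  'd': 2
  'e': 4
Scanning left to right for freq == 1:
  Position 0 ('e'): freq=4, skip
  Position 1 ('c'): unique! => answer = 1

1


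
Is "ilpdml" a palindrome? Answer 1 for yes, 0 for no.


Input: ilpdml
Reversed: lmdpli
  Compare pos 0 ('i') with pos 5 ('l'): MISMATCH
  Compare pos 1 ('l') with pos 4 ('m'): MISMATCH
  Compare pos 2 ('p') with pos 3 ('d'): MISMATCH
Result: not a palindrome

0


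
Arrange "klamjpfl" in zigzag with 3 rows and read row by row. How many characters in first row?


Zigzag "klamjpfl" into 3 rows:
Placing characters:
  'k' => row 0
  'l' => row 1
  'a' => row 2
  'm' => row 1
  'j' => row 0
  'p' => row 1
  'f' => row 2
  'l' => row 1
Rows:
  Row 0: "kj"
  Row 1: "lmpl"
  Row 2: "af"
First row length: 2

2


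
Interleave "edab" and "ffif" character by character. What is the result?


Interleaving "edab" and "ffif":
  Position 0: 'e' from first, 'f' from second => "ef"
  Position 1: 'd' from first, 'f' from second => "df"
  Position 2: 'a' from first, 'i' from second => "ai"
  Position 3: 'b' from first, 'f' from second => "bf"
Result: efdfaibf

efdfaibf


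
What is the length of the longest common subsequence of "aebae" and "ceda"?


LCS of "aebae" and "ceda"
DP table:
           c    e    d    a
      0    0    0    0    0
  a   0    0    0    0    1
  e   0    0    1    1    1
  b   0    0    1    1    1
  a   0    0    1    1    2
  e   0    0    1    1    2
LCS length = dp[5][4] = 2

2


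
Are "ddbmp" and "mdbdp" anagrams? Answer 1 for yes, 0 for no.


Strings: "ddbmp", "mdbdp"
Sorted first:  bddmp
Sorted second: bddmp
Sorted forms match => anagrams

1


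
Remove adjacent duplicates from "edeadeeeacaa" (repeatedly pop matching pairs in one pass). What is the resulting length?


Input: edeadeeeacaa
Stack-based adjacent duplicate removal:
  Read 'e': push. Stack: e
  Read 'd': push. Stack: ed
  Read 'e': push. Stack: ede
  Read 'a': push. Stack: edea
  Read 'd': push. Stack: edead
  Read 'e': push. Stack: edeade
  Read 'e': matches stack top 'e' => pop. Stack: edead
  Read 'e': push. Stack: edeade
  Read 'a': push. Stack: edeadea
  Read 'c': push. Stack: edeadeac
  Read 'a': push. Stack: edeadeaca
  Read 'a': matches stack top 'a' => pop. Stack: edeadeac
Final stack: "edeadeac" (length 8)

8


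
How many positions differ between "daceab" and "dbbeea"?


Comparing "daceab" and "dbbeea" position by position:
  Position 0: 'd' vs 'd' => same
  Position 1: 'a' vs 'b' => DIFFER
  Position 2: 'c' vs 'b' => DIFFER
  Position 3: 'e' vs 'e' => same
  Position 4: 'a' vs 'e' => DIFFER
  Position 5: 'b' vs 'a' => DIFFER
Positions that differ: 4

4


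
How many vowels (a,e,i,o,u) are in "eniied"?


Input: eniied
Checking each character:
  'e' at position 0: vowel (running total: 1)
  'n' at position 1: consonant
  'i' at position 2: vowel (running total: 2)
  'i' at position 3: vowel (running total: 3)
  'e' at position 4: vowel (running total: 4)
  'd' at position 5: consonant
Total vowels: 4

4


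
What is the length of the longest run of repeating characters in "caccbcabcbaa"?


Input: "caccbcabcbaa"
Scanning for longest run:
  Position 1 ('a'): new char, reset run to 1
  Position 2 ('c'): new char, reset run to 1
  Position 3 ('c'): continues run of 'c', length=2
  Position 4 ('b'): new char, reset run to 1
  Position 5 ('c'): new char, reset run to 1
  Position 6 ('a'): new char, reset run to 1
  Position 7 ('b'): new char, reset run to 1
  Position 8 ('c'): new char, reset run to 1
  Position 9 ('b'): new char, reset run to 1
  Position 10 ('a'): new char, reset run to 1
  Position 11 ('a'): continues run of 'a', length=2
Longest run: 'c' with length 2

2


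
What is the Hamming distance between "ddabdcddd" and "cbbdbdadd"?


Comparing "ddabdcddd" and "cbbdbdadd" position by position:
  Position 0: 'd' vs 'c' => differ
  Position 1: 'd' vs 'b' => differ
  Position 2: 'a' vs 'b' => differ
  Position 3: 'b' vs 'd' => differ
  Position 4: 'd' vs 'b' => differ
  Position 5: 'c' vs 'd' => differ
  Position 6: 'd' vs 'a' => differ
  Position 7: 'd' vs 'd' => same
  Position 8: 'd' vs 'd' => same
Total differences (Hamming distance): 7

7
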